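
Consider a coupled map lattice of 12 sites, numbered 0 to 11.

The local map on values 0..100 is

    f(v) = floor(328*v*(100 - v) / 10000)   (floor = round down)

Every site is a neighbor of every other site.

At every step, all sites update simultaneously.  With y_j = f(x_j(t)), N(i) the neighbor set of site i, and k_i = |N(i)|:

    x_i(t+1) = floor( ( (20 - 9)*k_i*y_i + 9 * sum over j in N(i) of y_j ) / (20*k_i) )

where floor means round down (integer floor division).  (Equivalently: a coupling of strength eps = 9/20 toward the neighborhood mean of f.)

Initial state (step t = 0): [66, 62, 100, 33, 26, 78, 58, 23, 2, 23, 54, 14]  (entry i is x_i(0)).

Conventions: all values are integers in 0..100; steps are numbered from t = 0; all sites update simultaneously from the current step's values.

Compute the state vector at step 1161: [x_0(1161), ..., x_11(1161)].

Simulating step by step:
t=0: [66, 62, 100, 33, 26, 78, 58, 23, 2, 23, 54, 14]
t=1: [64, 66, 27, 63, 59, 55, 67, 56, 30, 56, 68, 46]
t=2: [75, 73, 69, 75, 77, 78, 73, 77, 71, 77, 72, 78]
t=3: [61, 62, 65, 61, 59, 58, 62, 59, 64, 59, 63, 58]
t=4: [77, 77, 75, 77, 78, 78, 77, 78, 76, 78, 76, 78]
t=5: [57, 57, 59, 57, 56, 56, 57, 56, 58, 56, 58, 56]
t=6: [79, 79, 79, 79, 79, 79, 79, 79, 79, 79, 79, 79]
t=7: [54, 54, 54, 54, 54, 54, 54, 54, 54, 54, 54, 54]
t=8: [81, 81, 81, 81, 81, 81, 81, 81, 81, 81, 81, 81]
t=9: [50, 50, 50, 50, 50, 50, 50, 50, 50, 50, 50, 50]
t=10: [82, 82, 82, 82, 82, 82, 82, 82, 82, 82, 82, 82]
t=11: [48, 48, 48, 48, 48, 48, 48, 48, 48, 48, 48, 48]
t=12: [81, 81, 81, 81, 81, 81, 81, 81, 81, 81, 81, 81]

Answer: [50, 50, 50, 50, 50, 50, 50, 50, 50, 50, 50, 50]
Key observation: The state at step 8, [81, 81, 81, 81, 81, 81, 81, 81, 81, 81, 81, 81], reappears at step 12: the system is in a cycle of period 4 from step 8 on.  Therefore the state at step 1161 equals the state at step 8 + ((1161 - 8) mod 4) = 9, which is [50, 50, 50, 50, 50, 50, 50, 50, 50, 50, 50, 50].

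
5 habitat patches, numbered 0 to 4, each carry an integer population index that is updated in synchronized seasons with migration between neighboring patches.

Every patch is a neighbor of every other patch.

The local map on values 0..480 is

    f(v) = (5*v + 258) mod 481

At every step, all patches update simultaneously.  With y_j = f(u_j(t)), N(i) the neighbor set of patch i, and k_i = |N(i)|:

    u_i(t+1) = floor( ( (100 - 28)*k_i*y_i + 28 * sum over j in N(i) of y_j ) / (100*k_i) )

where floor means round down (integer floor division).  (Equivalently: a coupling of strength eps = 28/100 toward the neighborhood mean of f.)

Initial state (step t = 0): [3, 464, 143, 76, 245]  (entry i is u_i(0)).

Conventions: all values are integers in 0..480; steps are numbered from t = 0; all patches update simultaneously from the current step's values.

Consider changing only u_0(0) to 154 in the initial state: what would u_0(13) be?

Simulating step by step:
t=0: [154, 464, 143, 76, 245]
t=1: [74, 143, 38, 133, 57]
t=2: [173, 84, 368, 365, 118]
t=3: [178, 202, 187, 177, 312]
t=4: [210, 288, 239, 207, 333]
t=5: [324, 265, 106, 314, 411]
t=6: [398, 206, 315, 366, 368]
t=7: [307, 308, 349, 203, 209]
t=8: [328, 331, 151, 302, 322]
t=9: [416, 426, 153, 332, 397]
t=10: [390, 422, 160, 430, 328]
t=11: [274, 378, 152, 91, 385]
t=12: [187, 212, 103, 217, 235]
t=13: [271, 352, 310, 368, 427]

Answer: u_0(13) = 271
Key observation: This trace re-runs the system from the modified initial state.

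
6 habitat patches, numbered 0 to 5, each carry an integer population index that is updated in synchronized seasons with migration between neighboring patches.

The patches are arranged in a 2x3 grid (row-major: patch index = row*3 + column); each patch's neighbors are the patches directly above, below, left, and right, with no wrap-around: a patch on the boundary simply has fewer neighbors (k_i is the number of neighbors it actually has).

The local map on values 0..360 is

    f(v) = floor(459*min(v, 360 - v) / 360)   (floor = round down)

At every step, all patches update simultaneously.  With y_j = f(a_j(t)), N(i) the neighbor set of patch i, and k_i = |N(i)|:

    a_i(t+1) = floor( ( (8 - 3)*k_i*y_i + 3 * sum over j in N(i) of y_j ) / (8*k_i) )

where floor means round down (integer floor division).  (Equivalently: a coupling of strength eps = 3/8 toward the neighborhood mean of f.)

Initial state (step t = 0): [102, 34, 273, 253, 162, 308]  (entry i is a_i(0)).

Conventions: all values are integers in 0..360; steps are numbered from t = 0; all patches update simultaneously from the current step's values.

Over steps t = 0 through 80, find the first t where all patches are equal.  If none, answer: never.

Simulating step by step:
t=0: [102, 34, 273, 253, 162, 308]  (not all equal)
t=1: [114, 82, 89, 148, 159, 100]  (not all equal)
t=2: [145, 122, 113, 182, 178, 138]  (not all equal)
t=3: [186, 166, 151, 218, 210, 178]  (not all equal)
t=4: [211, 207, 201, 190, 196, 213]  (not all equal)
t=5: [195, 196, 197, 209, 205, 193]  (not all equal)
t=6: [206, 207, 208, 196, 199, 208]  (not all equal)
t=7: [198, 196, 193, 205, 202, 195]  (not all equal)
t=8: [204, 208, 211, 199, 202, 208]  (not all equal)
t=9: [198, 194, 190, 202, 199, 193]  (not all equal)
t=10: [206, 210, 214, 202, 206, 211]  (not all equal)
t=11: [196, 191, 187, 199, 195, 189]  (not all equal)
t=12: [209, 214, 218, 206, 211, 216]  (not all equal)
t=13: [191, 186, 182, 193, 188, 183]  (not all equal)
t=14: [215, 220, 224, 213, 219, 224]  (not all equal)
t=15: [183, 178, 173, 184, 179, 174]  (not all equal)
t=16: [225, 225, 221, 224, 226, 222]  (not all equal)
t=17: [172, 172, 175, 172, 171, 174]  (not all equal)
t=18: [219, 219, 221, 218, 218, 220]  (not all equal)
t=19: [179, 179, 177, 180, 180, 178]  (not all equal)
t=20: [228, 227, 225, 228, 228, 226]  (not all equal)
t=21: [168, 169, 171, 168, 168, 170]  (not all equal)
t=22: [214, 215, 217, 214, 214, 216]  (not all equal)
t=23: [185, 184, 182, 186, 185, 183]  (not all equal)
t=24: [222, 224, 225, 221, 223, 224]  (not all equal)
t=25: [175, 173, 172, 176, 174, 173]  (not all equal)
t=26: [222, 220, 219, 223, 221, 220]  (not all equal)
t=27: [175, 177, 178, 174, 176, 178]  (not all equal)
t=28: [223, 224, 225, 221, 224, 225]  (not all equal)
t=29: [174, 173, 172, 175, 173, 172]  (not all equal)
t=30: [221, 220, 219, 222, 220, 219]  (not all equal)
t=31: [176, 178, 178, 175, 177, 178]  (not all equal)
t=32: [224, 225, 226, 223, 225, 225]  (not all equal)
t=33: [173, 171, 170, 173, 172, 171]  (not all equal)
t=34: [219, 218, 216, 219, 218, 217]  (not all equal)
t=35: [179, 181, 182, 179, 180, 182]  (not all equal)
t=36: [228, 227, 226, 228, 228, 226]  (not all equal)
t=37: [168, 168, 169, 168, 168, 169]  (not all equal)
t=38: [214, 214, 214, 214, 214, 214]  (all equal)

Answer: 38
Key observation: Synchronization is absorbing here: once all patches are equal they stay equal, and step 38 is the first all-equal step.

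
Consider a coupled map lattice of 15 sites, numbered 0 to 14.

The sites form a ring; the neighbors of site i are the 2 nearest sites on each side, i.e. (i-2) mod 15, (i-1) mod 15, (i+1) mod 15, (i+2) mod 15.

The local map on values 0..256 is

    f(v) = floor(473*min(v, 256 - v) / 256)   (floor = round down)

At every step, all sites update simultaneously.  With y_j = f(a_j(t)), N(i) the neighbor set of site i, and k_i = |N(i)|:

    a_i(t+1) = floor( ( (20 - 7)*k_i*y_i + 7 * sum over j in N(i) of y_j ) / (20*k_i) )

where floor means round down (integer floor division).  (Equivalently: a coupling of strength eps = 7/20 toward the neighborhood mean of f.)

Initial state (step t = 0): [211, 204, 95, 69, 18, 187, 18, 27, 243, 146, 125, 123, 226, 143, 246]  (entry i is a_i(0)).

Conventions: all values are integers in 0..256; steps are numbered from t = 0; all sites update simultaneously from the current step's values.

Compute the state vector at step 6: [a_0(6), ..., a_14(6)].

Simulating step by step:
t=0: [211, 204, 95, 69, 18, 187, 18, 27, 243, 146, 125, 123, 226, 143, 246]
t=1: [97, 97, 143, 120, 61, 103, 41, 65, 60, 178, 194, 208, 95, 168, 50]
t=2: [172, 177, 195, 203, 133, 169, 95, 123, 111, 131, 119, 109, 153, 152, 120]
t=3: [159, 145, 127, 119, 195, 167, 185, 214, 207, 224, 214, 203, 196, 191, 203]
t=4: [173, 197, 214, 204, 138, 153, 123, 88, 88, 68, 81, 95, 105, 120, 116]
t=5: [153, 118, 100, 114, 193, 185, 211, 166, 163, 137, 154, 174, 192, 208, 198]
t=6: [175, 202, 183, 193, 128, 135, 105, 160, 168, 201, 179, 151, 123, 106, 123]

Answer: [175, 202, 183, 193, 128, 135, 105, 160, 168, 201, 179, 151, 123, 106, 123]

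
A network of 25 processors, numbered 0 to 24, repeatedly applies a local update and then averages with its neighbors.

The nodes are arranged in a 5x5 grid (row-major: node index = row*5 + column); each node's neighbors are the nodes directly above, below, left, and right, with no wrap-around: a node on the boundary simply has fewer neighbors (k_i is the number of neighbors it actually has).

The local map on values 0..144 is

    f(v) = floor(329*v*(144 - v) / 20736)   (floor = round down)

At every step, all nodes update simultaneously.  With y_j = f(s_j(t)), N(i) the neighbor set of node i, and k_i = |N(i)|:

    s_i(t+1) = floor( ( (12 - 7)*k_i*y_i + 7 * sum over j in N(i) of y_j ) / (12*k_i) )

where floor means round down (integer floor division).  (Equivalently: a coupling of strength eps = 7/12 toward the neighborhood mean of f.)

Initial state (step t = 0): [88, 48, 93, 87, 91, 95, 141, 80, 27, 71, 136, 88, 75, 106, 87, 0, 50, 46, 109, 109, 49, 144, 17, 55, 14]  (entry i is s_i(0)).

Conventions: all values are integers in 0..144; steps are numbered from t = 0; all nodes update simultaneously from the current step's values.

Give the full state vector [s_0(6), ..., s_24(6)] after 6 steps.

Answer: [80, 80, 80, 81, 81, 80, 80, 80, 81, 81, 80, 80, 80, 80, 81, 80, 80, 80, 80, 80, 81, 80, 80, 80, 80]

Derivation:
t=0: [88, 48, 93, 87, 91, 95, 141, 80, 27, 71, 136, 88, 75, 106, 87, 0, 50, 46, 109, 109, 49, 144, 17, 55, 14]
t=1: [75, 61, 76, 71, 78, 50, 46, 64, 65, 73, 36, 58, 76, 65, 72, 31, 52, 66, 64, 57, 30, 35, 42, 55, 51]
t=2: [79, 78, 81, 81, 81, 72, 75, 79, 81, 81, 65, 74, 80, 81, 81, 59, 71, 78, 79, 78, 56, 63, 70, 75, 76]
t=3: [81, 81, 80, 80, 80, 81, 81, 80, 80, 80, 81, 81, 81, 80, 80, 79, 81, 81, 81, 80, 78, 80, 81, 81, 81]
t=4: [80, 80, 80, 81, 81, 80, 80, 80, 81, 81, 80, 80, 80, 80, 81, 80, 80, 80, 80, 80, 81, 80, 80, 80, 80]
t=5: [81, 81, 80, 80, 80, 81, 81, 80, 80, 80, 81, 81, 81, 80, 80, 80, 81, 81, 81, 80, 80, 80, 81, 81, 81]
t=6: [80, 80, 80, 81, 81, 80, 80, 80, 81, 81, 80, 80, 80, 80, 81, 80, 80, 80, 80, 80, 81, 80, 80, 80, 80]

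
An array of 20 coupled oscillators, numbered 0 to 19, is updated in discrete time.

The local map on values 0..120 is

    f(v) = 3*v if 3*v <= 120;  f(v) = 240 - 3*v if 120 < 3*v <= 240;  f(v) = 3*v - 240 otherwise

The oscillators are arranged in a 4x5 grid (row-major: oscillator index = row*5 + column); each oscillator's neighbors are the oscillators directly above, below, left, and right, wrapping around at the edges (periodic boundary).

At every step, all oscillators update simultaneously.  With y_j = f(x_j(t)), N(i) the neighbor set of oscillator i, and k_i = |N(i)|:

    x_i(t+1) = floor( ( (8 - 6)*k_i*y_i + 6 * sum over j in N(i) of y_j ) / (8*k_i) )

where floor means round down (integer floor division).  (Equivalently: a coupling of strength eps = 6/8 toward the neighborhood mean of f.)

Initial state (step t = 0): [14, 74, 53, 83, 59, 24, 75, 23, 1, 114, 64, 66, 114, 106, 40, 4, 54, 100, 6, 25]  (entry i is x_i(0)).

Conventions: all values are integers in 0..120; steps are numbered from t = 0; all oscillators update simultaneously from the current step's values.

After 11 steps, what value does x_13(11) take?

Answer: x_13(11) = 32

Derivation:
t=0: [14, 74, 53, 83, 59, 24, 75, 23, 1, 114, 64, 66, 114, 106, 40, 4, 54, 100, 6, 25]
t=1: [41, 45, 49, 33, 58, 56, 41, 54, 49, 73, 58, 56, 72, 65, 86, 48, 44, 67, 46, 58]
t=2: [92, 107, 83, 91, 73, 78, 90, 80, 68, 51, 64, 77, 49, 55, 41, 90, 85, 71, 72, 69]
t=3: [34, 37, 28, 25, 40, 39, 25, 31, 45, 55, 42, 37, 44, 69, 74, 32, 31, 33, 37, 44]
t=4: [108, 94, 91, 97, 97, 97, 99, 93, 78, 86, 92, 100, 90, 72, 66, 102, 101, 99, 86, 91]
t=5: [60, 54, 43, 33, 47, 49, 50, 33, 26, 32, 50, 49, 41, 24, 31, 57, 57, 41, 35, 41]
t=6: [78, 81, 101, 98, 94, 86, 90, 99, 88, 92, 87, 91, 100, 91, 93, 80, 84, 104, 102, 97]
t=7: [13, 21, 50, 50, 38, 21, 28, 47, 39, 32, 22, 31, 51, 43, 36, 16, 23, 55, 55, 40]
t=8: [63, 68, 83, 96, 93, 69, 80, 95, 103, 99, 75, 80, 92, 100, 100, 67, 69, 78, 93, 94]
t=9: [40, 26, 27, 41, 46, 31, 21, 32, 56, 51, 28, 15, 29, 53, 47, 36, 23, 23, 39, 43]
t=10: [101, 81, 87, 99, 107, 89, 74, 80, 89, 90, 85, 68, 76, 90, 92, 99, 73, 83, 100, 107]
t=11: [47, 23, 18, 49, 63, 30, 16, 14, 28, 39, 33, 21, 17, 32, 38, 48, 24, 23, 48, 64]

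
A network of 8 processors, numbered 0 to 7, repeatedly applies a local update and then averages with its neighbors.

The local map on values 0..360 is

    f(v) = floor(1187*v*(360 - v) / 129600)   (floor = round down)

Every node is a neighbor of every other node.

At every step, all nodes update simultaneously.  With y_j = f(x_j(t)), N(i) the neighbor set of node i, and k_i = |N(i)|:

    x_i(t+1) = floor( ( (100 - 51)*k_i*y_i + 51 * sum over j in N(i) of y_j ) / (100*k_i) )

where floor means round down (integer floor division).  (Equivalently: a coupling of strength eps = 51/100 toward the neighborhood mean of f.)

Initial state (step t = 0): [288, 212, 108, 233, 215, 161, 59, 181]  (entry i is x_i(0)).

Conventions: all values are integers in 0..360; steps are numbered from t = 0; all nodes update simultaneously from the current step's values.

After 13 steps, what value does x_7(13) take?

Answer: x_7(13) = 296

Derivation:
t=0: [288, 212, 108, 233, 215, 161, 59, 181]
t=1: [226, 267, 251, 261, 266, 270, 215, 271]
t=2: [257, 236, 246, 240, 237, 234, 260, 233]
t=3: [252, 262, 257, 260, 262, 263, 250, 264]
t=4: [243, 237, 240, 238, 237, 236, 244, 236]
t=5: [262, 265, 263, 264, 265, 265, 262, 265]
t=6: [233, 231, 232, 231, 231, 231, 233, 231]
t=7: [271, 271, 271, 271, 271, 271, 271, 271]
t=8: [220, 220, 220, 220, 220, 220, 220, 220]
t=9: [282, 282, 282, 282, 282, 282, 282, 282]
t=10: [201, 201, 201, 201, 201, 201, 201, 201]
t=11: [292, 292, 292, 292, 292, 292, 292, 292]
t=12: [181, 181, 181, 181, 181, 181, 181, 181]
t=13: [296, 296, 296, 296, 296, 296, 296, 296]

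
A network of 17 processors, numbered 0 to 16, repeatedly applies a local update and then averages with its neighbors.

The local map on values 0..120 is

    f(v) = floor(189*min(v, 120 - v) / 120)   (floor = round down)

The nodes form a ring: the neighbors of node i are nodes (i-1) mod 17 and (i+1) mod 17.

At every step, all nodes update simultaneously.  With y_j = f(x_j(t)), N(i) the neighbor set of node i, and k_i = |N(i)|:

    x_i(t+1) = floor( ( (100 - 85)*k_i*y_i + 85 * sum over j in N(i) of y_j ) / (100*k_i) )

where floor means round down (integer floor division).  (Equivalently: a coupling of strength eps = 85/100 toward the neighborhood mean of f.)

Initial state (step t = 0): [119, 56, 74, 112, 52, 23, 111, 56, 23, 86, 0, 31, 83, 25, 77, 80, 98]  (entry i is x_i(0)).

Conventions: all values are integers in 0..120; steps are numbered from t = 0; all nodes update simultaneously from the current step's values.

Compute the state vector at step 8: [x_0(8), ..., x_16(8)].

Answer: [70, 74, 59, 56, 48, 46, 45, 47, 47, 49, 54, 58, 74, 75, 87, 78, 85]

Derivation:
t=0: [119, 56, 74, 112, 52, 23, 111, 56, 23, 86, 0, 31, 83, 25, 77, 80, 98]
t=1: [52, 44, 53, 66, 32, 45, 54, 34, 65, 23, 42, 31, 45, 58, 53, 52, 32]
t=2: [62, 80, 77, 69, 73, 67, 65, 80, 50, 70, 45, 65, 69, 78, 85, 68, 76]
t=3: [69, 76, 70, 71, 80, 80, 74, 79, 71, 74, 80, 76, 76, 67, 70, 64, 83]
t=4: [65, 77, 73, 71, 68, 66, 64, 72, 69, 70, 69, 66, 74, 74, 84, 71, 80]
t=5: [68, 78, 72, 77, 81, 84, 81, 82, 77, 79, 81, 77, 77, 65, 71, 62, 78]
t=6: [68, 76, 67, 67, 61, 60, 58, 63, 62, 64, 64, 64, 75, 74, 86, 74, 83]
t=7: [66, 80, 77, 86, 89, 91, 91, 90, 88, 89, 88, 80, 78, 63, 69, 57, 73]
t=8: [70, 74, 59, 56, 48, 46, 45, 47, 47, 49, 54, 58, 74, 75, 87, 78, 85]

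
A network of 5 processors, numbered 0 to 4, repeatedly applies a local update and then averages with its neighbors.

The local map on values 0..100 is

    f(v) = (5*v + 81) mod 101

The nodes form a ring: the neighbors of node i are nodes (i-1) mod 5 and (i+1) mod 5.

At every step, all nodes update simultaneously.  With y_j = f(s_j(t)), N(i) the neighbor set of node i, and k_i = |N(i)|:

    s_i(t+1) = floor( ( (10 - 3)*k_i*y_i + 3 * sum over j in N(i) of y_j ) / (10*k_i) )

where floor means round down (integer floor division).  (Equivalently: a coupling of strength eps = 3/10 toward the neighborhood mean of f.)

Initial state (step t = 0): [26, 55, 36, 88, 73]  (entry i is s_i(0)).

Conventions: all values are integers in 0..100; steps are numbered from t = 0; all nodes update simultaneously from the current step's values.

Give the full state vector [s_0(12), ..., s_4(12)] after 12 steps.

Simulating step by step:
t=0: [26, 55, 36, 88, 73]
t=1: [20, 47, 51, 26, 33]
t=2: [64, 26, 26, 17, 44]
t=3: [84, 22, 17, 61, 93]
t=4: [87, 87, 71, 74, 55]
t=5: [17, 14, 31, 45, 45]
t=6: [53, 49, 31, 7, 12]
t=7: [39, 27, 29, 21, 36]
t=8: [62, 24, 31, 71, 65]
t=9: [76, 88, 43, 27, 19]
t=10: [53, 33, 70, 35, 63]
t=11: [50, 41, 33, 55, 79]
t=12: [43, 69, 51, 54, 62]

Answer: [43, 69, 51, 54, 62]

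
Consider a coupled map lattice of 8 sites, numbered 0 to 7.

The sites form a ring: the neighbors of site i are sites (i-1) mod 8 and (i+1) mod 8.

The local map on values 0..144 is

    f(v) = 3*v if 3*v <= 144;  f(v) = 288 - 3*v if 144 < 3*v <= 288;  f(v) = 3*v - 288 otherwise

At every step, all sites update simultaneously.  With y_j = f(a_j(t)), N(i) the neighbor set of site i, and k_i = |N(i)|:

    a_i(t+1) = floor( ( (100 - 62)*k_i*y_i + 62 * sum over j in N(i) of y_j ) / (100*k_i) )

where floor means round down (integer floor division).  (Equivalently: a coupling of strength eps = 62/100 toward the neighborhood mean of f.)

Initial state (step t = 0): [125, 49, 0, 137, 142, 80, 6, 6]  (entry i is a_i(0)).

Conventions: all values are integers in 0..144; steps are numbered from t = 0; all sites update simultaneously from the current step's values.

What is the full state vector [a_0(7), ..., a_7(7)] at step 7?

Answer: [31, 32, 32, 52, 81, 66, 30, 14]

Derivation:
t=0: [125, 49, 0, 137, 142, 80, 6, 6]
t=1: [82, 80, 81, 89, 105, 66, 27, 39]
t=2: [67, 45, 38, 30, 44, 67, 94, 82]
t=3: [87, 113, 113, 110, 105, 75, 42, 44]
t=4: [66, 43, 48, 40, 42, 71, 108, 97]
t=5: [75, 121, 131, 129, 108, 78, 37, 40]
t=6: [84, 80, 93, 81, 61, 66, 96, 99]
t=7: [31, 32, 32, 52, 81, 66, 30, 14]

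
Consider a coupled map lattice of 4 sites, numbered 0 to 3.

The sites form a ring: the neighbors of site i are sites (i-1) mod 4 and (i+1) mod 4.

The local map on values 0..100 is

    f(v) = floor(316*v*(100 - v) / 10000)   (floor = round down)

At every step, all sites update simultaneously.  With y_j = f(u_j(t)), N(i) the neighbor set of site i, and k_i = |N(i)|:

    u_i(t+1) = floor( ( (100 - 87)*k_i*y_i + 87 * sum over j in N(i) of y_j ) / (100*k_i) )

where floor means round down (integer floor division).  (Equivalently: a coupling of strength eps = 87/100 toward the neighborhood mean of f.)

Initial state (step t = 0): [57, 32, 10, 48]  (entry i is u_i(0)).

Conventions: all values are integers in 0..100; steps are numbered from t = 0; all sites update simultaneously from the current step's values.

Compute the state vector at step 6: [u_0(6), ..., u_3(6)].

Answer: [74, 71, 74, 71]

Derivation:
t=0: [57, 32, 10, 48]
t=1: [73, 54, 67, 55]
t=2: [75, 67, 76, 67]
t=3: [67, 59, 67, 59]
t=4: [75, 69, 75, 69]
t=5: [65, 60, 65, 60]
t=6: [74, 71, 74, 71]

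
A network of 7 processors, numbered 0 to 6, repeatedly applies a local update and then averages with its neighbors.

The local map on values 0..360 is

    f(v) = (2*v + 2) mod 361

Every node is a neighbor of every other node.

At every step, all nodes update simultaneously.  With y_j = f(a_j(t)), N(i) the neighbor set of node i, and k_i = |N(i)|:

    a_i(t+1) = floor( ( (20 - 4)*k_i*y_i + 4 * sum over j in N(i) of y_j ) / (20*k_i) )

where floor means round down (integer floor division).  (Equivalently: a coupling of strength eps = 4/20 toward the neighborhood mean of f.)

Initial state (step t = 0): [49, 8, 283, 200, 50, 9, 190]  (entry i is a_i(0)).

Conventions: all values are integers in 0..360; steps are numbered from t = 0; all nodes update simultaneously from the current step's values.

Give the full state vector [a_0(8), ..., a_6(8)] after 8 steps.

Simulating step by step:
t=0: [49, 8, 283, 200, 50, 9, 190]
t=1: [93, 30, 175, 48, 95, 32, 33]
t=2: [178, 81, 304, 109, 181, 84, 86]
t=3: [319, 170, 235, 213, 46, 174, 178]
t=4: [267, 315, 138, 104, 125, 321, 327]
t=5: [192, 266, 271, 219, 252, 275, 284]
t=6: [52, 166, 173, 94, 144, 179, 193]
t=7: [136, 311, 321, 200, 277, 331, 75]
t=8: [260, 252, 267, 81, 199, 282, 166]

Answer: [260, 252, 267, 81, 199, 282, 166]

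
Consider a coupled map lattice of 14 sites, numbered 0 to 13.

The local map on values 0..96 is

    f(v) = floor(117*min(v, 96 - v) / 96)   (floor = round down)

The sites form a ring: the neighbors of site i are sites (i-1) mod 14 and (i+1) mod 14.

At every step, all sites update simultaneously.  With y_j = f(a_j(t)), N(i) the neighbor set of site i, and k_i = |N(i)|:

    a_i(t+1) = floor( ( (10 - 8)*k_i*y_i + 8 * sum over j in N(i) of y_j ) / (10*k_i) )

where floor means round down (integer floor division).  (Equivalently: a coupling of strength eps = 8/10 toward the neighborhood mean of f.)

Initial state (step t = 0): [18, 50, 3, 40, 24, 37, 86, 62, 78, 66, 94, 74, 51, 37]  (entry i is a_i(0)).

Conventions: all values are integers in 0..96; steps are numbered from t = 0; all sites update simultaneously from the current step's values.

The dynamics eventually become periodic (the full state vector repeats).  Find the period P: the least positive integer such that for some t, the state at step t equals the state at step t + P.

Answer: 2
Key observation: The state at step 23, [57, 57, 57, 57, 57, 57, 57, 57, 57, 57, 57, 57, 57, 57], reappears at step 25 — and no state repeats earlier — so the cycle the system enters has period 2.

Derivation:
t=0: [18, 50, 3, 40, 24, 37, 86, 62, 78, 66, 94, 74, 51, 37]
t=1: [44, 20, 42, 22, 43, 25, 36, 21, 35, 16, 25, 27, 39, 39]
t=2: [39, 46, 30, 46, 32, 44, 30, 39, 26, 32, 26, 37, 41, 49]
t=3: [54, 44, 52, 41, 51, 40, 47, 36, 40, 32, 39, 41, 50, 49]
t=4: [54, 52, 51, 52, 49, 54, 47, 50, 42, 45, 44, 51, 53, 54]
t=5: [51, 52, 53, 55, 53, 55, 54, 54, 54, 52, 53, 52, 52, 51]
t=6: [53, 53, 51, 51, 49, 51, 50, 51, 51, 51, 52, 52, 53, 53]
t=7: [52, 52, 53, 55, 54, 56, 54, 54, 54, 53, 53, 52, 52, 52]
t=8: [53, 52, 51, 51, 49, 50, 49, 51, 51, 51, 52, 52, 53, 53]
t=9: [52, 53, 53, 55, 55, 56, 55, 55, 54, 53, 53, 52, 52, 52]
t=10: [52, 52, 50, 50, 48, 48, 48, 49, 50, 51, 52, 52, 53, 53]
t=11: [52, 54, 54, 56, 57, 58, 57, 57, 55, 54, 53, 52, 52, 52]
t=12: [52, 51, 49, 48, 47, 46, 46, 47, 49, 50, 52, 52, 53, 53]
t=13: [53, 54, 56, 57, 57, 56, 56, 56, 56, 55, 54, 52, 52, 52]
t=14: [52, 50, 48, 47, 47, 47, 48, 48, 48, 49, 51, 52, 53, 52]
t=15: [54, 55, 56, 57, 57, 57, 57, 58, 57, 56, 54, 53, 52, 52]
t=16: [51, 49, 48, 47, 47, 47, 46, 46, 47, 48, 50, 52, 52, 52]
t=17: [54, 56, 57, 57, 57, 56, 56, 56, 57, 56, 55, 54, 53, 53]
t=18: [50, 48, 47, 47, 47, 47, 48, 47, 47, 48, 49, 50, 51, 51]
t=19: [56, 56, 57, 57, 57, 57, 57, 57, 57, 57, 57, 55, 54, 54]
t=20: [49, 47, 47, 47, 47, 47, 47, 47, 47, 47, 47, 49, 50, 49]
t=21: [57, 57, 57, 57, 57, 57, 57, 57, 57, 57, 57, 56, 56, 56]
t=22: [47, 47, 47, 47, 47, 47, 47, 47, 47, 47, 47, 47, 48, 47]
t=23: [57, 57, 57, 57, 57, 57, 57, 57, 57, 57, 57, 57, 57, 57]
t=24: [47, 47, 47, 47, 47, 47, 47, 47, 47, 47, 47, 47, 47, 47]
t=25: [57, 57, 57, 57, 57, 57, 57, 57, 57, 57, 57, 57, 57, 57]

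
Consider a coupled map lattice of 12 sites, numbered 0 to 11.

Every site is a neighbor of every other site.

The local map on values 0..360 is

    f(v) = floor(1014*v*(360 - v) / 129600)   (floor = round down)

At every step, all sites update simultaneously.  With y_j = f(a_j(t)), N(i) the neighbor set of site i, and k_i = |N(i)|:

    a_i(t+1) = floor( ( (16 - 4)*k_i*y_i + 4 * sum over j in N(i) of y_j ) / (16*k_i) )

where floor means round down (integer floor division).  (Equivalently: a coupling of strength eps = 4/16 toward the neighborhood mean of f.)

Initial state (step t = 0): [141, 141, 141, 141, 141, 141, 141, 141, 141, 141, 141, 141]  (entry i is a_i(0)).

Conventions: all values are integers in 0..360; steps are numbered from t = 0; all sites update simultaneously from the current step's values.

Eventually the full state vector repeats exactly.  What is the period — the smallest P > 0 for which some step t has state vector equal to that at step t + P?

Answer: 2
Key observation: The state at step 11, [233, 233, 233, 233, 233, 233, 233, 233, 233, 233, 233, 233], reappears at step 13 — and no state repeats earlier — so the cycle the system enters has period 2.

Derivation:
t=0: [141, 141, 141, 141, 141, 141, 141, 141, 141, 141, 141, 141]
t=1: [241, 241, 241, 241, 241, 241, 241, 241, 241, 241, 241, 241]
t=2: [224, 224, 224, 224, 224, 224, 224, 224, 224, 224, 224, 224]
t=3: [238, 238, 238, 238, 238, 238, 238, 238, 238, 238, 238, 238]
t=4: [227, 227, 227, 227, 227, 227, 227, 227, 227, 227, 227, 227]
t=5: [236, 236, 236, 236, 236, 236, 236, 236, 236, 236, 236, 236]
t=6: [228, 228, 228, 228, 228, 228, 228, 228, 228, 228, 228, 228]
t=7: [235, 235, 235, 235, 235, 235, 235, 235, 235, 235, 235, 235]
t=8: [229, 229, 229, 229, 229, 229, 229, 229, 229, 229, 229, 229]
t=9: [234, 234, 234, 234, 234, 234, 234, 234, 234, 234, 234, 234]
t=10: [230, 230, 230, 230, 230, 230, 230, 230, 230, 230, 230, 230]
t=11: [233, 233, 233, 233, 233, 233, 233, 233, 233, 233, 233, 233]
t=12: [231, 231, 231, 231, 231, 231, 231, 231, 231, 231, 231, 231]
t=13: [233, 233, 233, 233, 233, 233, 233, 233, 233, 233, 233, 233]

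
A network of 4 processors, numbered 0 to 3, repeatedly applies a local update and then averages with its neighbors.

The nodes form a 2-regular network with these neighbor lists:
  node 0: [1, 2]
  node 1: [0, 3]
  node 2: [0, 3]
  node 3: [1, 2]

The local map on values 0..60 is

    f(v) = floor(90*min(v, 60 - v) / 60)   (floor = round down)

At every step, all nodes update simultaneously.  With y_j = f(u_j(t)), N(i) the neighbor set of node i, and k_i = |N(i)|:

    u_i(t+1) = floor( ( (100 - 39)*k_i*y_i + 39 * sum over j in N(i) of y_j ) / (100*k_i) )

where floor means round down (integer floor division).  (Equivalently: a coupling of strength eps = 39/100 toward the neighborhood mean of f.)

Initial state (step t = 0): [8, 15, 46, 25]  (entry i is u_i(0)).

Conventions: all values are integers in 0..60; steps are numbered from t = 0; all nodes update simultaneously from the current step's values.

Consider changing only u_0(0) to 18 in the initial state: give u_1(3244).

Answer: u_1(3244) = 41
Key observation: The state at step 4, [40, 41, 41, 42], reappears at step 8: the system is in a cycle of period 4 from step 4 on.  Therefore the state at step 3244 equals the state at step 4 + ((3244 - 4) mod 4) = 4, which is [40, 41, 41, 42].

Derivation:
t=0: [18, 15, 46, 25]
t=1: [24, 25, 25, 30]
t=2: [36, 38, 38, 41]
t=3: [34, 32, 32, 29]
t=4: [40, 41, 41, 42]
t=5: [29, 28, 28, 27]
t=6: [42, 41, 41, 40]
t=7: [27, 28, 28, 29]
t=8: [40, 41, 41, 42]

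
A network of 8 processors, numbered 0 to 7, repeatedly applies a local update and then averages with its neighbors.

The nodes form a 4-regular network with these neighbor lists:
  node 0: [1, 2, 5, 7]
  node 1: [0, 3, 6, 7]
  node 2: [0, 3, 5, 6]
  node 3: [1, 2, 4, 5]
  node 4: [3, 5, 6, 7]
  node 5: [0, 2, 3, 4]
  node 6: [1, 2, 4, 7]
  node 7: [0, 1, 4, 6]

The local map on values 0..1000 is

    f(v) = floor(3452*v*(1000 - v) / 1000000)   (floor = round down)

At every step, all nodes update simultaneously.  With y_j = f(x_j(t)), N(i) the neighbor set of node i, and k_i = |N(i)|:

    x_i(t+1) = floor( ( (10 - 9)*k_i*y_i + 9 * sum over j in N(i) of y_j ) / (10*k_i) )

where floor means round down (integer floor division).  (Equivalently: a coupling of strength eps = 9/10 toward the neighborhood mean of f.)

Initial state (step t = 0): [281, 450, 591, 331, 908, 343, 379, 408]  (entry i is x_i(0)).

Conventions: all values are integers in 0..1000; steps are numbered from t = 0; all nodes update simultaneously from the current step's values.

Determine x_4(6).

Simulating step by step:
t=0: [281, 450, 591, 331, 908, 343, 379, 408]
t=1: [811, 784, 769, 695, 745, 658, 713, 679]
t=2: [666, 669, 678, 664, 732, 646, 656, 631]
t=3: [776, 777, 773, 748, 774, 746, 752, 752]
t=4: [622, 630, 633, 618, 643, 618, 615, 614]
t=5: [809, 813, 812, 803, 813, 805, 805, 807]
t=6: [532, 537, 538, 530, 539, 533, 529, 531]

Answer: x_4(6) = 539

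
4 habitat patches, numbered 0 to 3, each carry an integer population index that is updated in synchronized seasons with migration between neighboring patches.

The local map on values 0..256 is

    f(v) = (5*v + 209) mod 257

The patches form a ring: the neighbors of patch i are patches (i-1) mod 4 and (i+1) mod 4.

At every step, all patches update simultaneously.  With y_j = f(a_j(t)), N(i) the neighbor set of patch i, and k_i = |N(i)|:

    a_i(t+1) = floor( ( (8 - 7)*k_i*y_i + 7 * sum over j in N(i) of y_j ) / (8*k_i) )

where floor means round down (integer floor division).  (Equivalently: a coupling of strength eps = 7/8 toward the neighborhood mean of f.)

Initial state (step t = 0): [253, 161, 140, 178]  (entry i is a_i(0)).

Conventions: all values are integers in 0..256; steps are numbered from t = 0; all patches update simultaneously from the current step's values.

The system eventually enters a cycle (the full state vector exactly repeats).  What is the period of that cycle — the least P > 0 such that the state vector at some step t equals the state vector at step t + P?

Simulating step by step:
t=0: [253, 161, 140, 178]
t=1: [161, 173, 154, 151]
t=2: [134, 203, 130, 221]
t=3: [111, 110, 109, 89]
t=4: [199, 245, 198, 231]
t=5: [121, 170, 121, 161]
t=6: [125, 41, 125, 68]
t=7: [91, 74, 91, 59]
t=8: [155, 139, 155, 162]
t=9: [193, 203, 193, 217]
t=10: [107, 152, 107, 128]
t=11: [149, 226, 149, 211]
t=12: [149, 166, 149, 189]
t=13: [82, 161, 82, 175]
t=14: [143, 122, 143, 98]
t=15: [121, 139, 121, 157]
t=16: [161, 54, 161, 65]
t=17: [136, 240, 136, 215]
t=18: [181, 118, 181, 135]
t=19: [72, 78, 72, 89]
t=20: [105, 58, 105, 65]
t=21: [142, 222, 142, 195]
t=22: [101, 133, 101, 149]
t=23: [150, 187, 150, 197]
t=24: [146, 179, 146, 185]
t=25: [100, 156, 100, 160]
t=26: [223, 197, 223, 200]
t=27: [156, 54, 156, 56]
t=28: [225, 218, 225, 219]
t=29: [20, 44, 20, 45]
t=30: [159, 67, 159, 67]
t=31: [55, 207, 55, 207]
t=32: [217, 225, 217, 225]
t=33: [44, 14, 44, 14]
t=34: [40, 153, 40, 153]
t=35: [196, 158, 196, 158]
t=36: [219, 169, 219, 169]
t=37: [25, 19, 25, 19]
t=38: [50, 73, 50, 73]
t=39: [77, 184, 77, 184]
t=40: [98, 82, 98, 82]
t=41: [115, 175, 115, 175]
t=42: [50, 18, 50, 18]
t=43: [62, 182, 62, 182]
t=44: [80, 15, 80, 15]
t=45: [35, 86, 35, 86]
t=46: [125, 126, 125, 126]
t=47: [67, 63, 67, 63]
t=48: [12, 27, 12, 27]
t=49: [77, 21, 77, 21]
t=50: [59, 77, 59, 77]
t=51: [100, 226, 100, 226]
t=52: [71, 177, 71, 177]
t=53: [64, 52, 64, 52]
t=54: [187, 39, 187, 39]
t=55: [143, 119, 143, 119]
t=56: [48, 138, 48, 138]
t=57: [136, 184, 136, 184]
t=58: [103, 115, 103, 115]
t=59: [37, 185, 37, 185]
t=60: [109, 133, 109, 133]
t=61: [120, 222, 120, 222]
t=62: [34, 37, 34, 37]
t=63: [135, 123, 135, 123]
t=64: [60, 105, 60, 105]
t=65: [224, 248, 224, 248]
t=66: [149, 59, 149, 59]
t=67: [239, 191, 239, 191]
t=68: [133, 121, 133, 121]
t=69: [50, 95, 50, 95]
t=70: [174, 198, 174, 198]
t=71: [156, 66, 156, 66]
t=72: [49, 193, 49, 193]
t=73: [152, 190, 152, 190]
t=74: [139, 189, 139, 189]
t=75: [126, 132, 126, 132]
t=76: [94, 71, 94, 71]
t=77: [64, 150, 64, 150]
t=78: [166, 36, 166, 36]
t=79: [116, 26, 116, 26]
t=80: [74, 26, 74, 26]
t=81: [79, 67, 79, 67]
t=82: [37, 82, 37, 82]
t=83: [109, 133, 109, 133]

Answer: 23
Key observation: The state at step 60, [109, 133, 109, 133], reappears at step 83 — and no state repeats earlier — so the cycle the system enters has period 23.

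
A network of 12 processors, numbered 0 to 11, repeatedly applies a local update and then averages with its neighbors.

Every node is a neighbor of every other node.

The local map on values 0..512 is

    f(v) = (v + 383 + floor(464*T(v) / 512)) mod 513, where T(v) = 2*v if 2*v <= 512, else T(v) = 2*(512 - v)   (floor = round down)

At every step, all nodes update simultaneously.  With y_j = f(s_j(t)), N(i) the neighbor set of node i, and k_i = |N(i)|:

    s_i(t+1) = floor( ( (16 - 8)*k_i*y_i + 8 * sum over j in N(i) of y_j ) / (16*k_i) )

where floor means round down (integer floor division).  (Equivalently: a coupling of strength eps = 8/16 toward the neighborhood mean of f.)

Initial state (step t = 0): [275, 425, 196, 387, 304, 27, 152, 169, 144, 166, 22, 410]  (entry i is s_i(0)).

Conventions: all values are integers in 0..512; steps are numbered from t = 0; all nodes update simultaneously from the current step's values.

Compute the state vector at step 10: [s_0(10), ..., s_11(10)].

Simulating step by step:
t=0: [275, 425, 196, 387, 304, 27, 152, 169, 144, 166, 22, 410]
t=1: [212, 390, 376, 404, 202, 393, 320, 342, 310, 337, 387, 396]
t=2: [387, 394, 399, 388, 374, 392, 186, 178, 190, 180, 394, 391]
t=3: [464, 461, 459, 464, 469, 462, 423, 413, 428, 415, 461, 463]
t=4: [427, 428, 429, 427, 425, 428, 442, 446, 440, 445, 428, 427]
t=5: [448, 447, 447, 448, 448, 447, 442, 441, 443, 441, 447, 448]
t=6: [434, 434, 434, 434, 434, 434, 436, 437, 436, 437, 434, 434]
t=7: [444, 444, 444, 444, 444, 444, 443, 443, 443, 443, 444, 444]
t=8: [437, 437, 437, 437, 437, 437, 437, 437, 437, 437, 437, 437]
t=9: [442, 442, 442, 442, 442, 442, 442, 442, 442, 442, 442, 442]
t=10: [438, 438, 438, 438, 438, 438, 438, 438, 438, 438, 438, 438]

Answer: [438, 438, 438, 438, 438, 438, 438, 438, 438, 438, 438, 438]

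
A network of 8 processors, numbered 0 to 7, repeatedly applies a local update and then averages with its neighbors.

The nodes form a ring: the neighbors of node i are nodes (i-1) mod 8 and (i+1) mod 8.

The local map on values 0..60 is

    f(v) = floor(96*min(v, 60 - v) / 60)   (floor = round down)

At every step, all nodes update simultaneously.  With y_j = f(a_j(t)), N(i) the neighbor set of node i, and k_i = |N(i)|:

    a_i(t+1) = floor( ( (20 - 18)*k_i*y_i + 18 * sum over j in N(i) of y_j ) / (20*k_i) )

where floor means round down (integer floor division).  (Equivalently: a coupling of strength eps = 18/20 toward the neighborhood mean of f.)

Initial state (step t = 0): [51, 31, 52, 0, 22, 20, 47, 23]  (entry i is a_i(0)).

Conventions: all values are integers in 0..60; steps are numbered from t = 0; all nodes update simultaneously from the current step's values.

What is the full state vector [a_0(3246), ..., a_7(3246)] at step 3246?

Answer: [27, 27, 27, 27, 27, 27, 27, 27]
Key observation: The state at step 7, [43, 43, 43, 43, 43, 43, 43, 43], reappears at step 9: the system is in a cycle of period 2 from step 7 on.  Therefore the state at step 3246 equals the state at step 7 + ((3246 - 7) mod 2) = 8, which is [27, 27, 27, 27, 27, 27, 27, 27].

Derivation:
t=0: [51, 31, 52, 0, 22, 20, 47, 23]
t=1: [38, 16, 21, 21, 17, 27, 32, 18]
t=2: [27, 33, 29, 30, 36, 36, 36, 38]
t=3: [39, 44, 45, 42, 42, 38, 36, 39]
t=4: [29, 28, 26, 26, 31, 33, 34, 35]
t=5: [42, 43, 42, 43, 42, 43, 41, 43]
t=6: [27, 27, 27, 27, 27, 28, 27, 28]
t=7: [43, 43, 43, 43, 43, 43, 43, 43]
t=8: [27, 27, 27, 27, 27, 27, 27, 27]
t=9: [43, 43, 43, 43, 43, 43, 43, 43]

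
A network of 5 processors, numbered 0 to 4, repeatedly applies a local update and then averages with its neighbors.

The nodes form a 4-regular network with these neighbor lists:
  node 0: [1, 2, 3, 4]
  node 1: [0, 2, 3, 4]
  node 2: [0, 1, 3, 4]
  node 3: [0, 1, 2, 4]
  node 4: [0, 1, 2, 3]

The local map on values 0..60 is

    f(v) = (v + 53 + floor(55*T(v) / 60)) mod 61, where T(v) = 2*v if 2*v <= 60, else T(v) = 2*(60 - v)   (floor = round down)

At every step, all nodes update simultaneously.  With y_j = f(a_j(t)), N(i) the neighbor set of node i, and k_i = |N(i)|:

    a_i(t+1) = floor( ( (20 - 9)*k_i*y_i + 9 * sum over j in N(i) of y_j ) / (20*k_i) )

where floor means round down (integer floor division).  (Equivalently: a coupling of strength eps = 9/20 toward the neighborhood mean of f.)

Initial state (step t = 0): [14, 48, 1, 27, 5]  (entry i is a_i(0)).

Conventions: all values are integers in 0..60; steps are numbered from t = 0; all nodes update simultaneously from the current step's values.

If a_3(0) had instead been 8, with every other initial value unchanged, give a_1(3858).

Simulating step by step:
t=0: [14, 48, 1, 8, 5]
t=1: [25, 12, 36, 18, 14]
t=2: [13, 23, 17, 31, 26]
t=3: [28, 41, 33, 22, 17]
t=4: [18, 16, 19, 37, 31]
t=5: [35, 33, 36, 21, 23]
t=6: [20, 21, 20, 38, 41]
t=7: [39, 40, 39, 22, 20]
t=8: [17, 17, 17, 37, 35]
t=9: [33, 33, 33, 20, 20]
t=10: [20, 20, 20, 36, 36]
t=11: [39, 39, 39, 23, 23]
t=12: [19, 19, 19, 40, 40]
t=13: [36, 36, 36, 19, 19]
t=14: [18, 18, 18, 33, 33]
t=15: [36, 36, 36, 23, 23]
t=16: [21, 21, 21, 41, 41]
t=17: [40, 40, 40, 21, 21]
t=18: [16, 16, 16, 36, 36]
t=19: [31, 31, 31, 19, 19]
t=20: [21, 21, 21, 34, 34]
t=21: [42, 42, 42, 25, 25]
t=22: [4, 4, 4, 2, 2]
t=23: [15, 15, 15, 39, 39]
t=24: [28, 28, 28, 16, 16]
t=25: [16, 16, 16, 27, 27]
t=26: [30, 30, 30, 17, 17]
t=27: [21, 21, 21, 31, 31]
t=28: [42, 42, 42, 27, 27]
t=29: [6, 6, 6, 6, 6]
t=30: [9, 9, 9, 9, 9]
t=31: [17, 17, 17, 17, 17]
t=32: [40, 40, 40, 40, 40]
t=33: [7, 7, 7, 7, 7]
t=34: [11, 11, 11, 11, 11]
t=35: [23, 23, 23, 23, 23]
t=36: [57, 57, 57, 57, 57]
t=37: [54, 54, 54, 54, 54]
t=38: [57, 57, 57, 57, 57]

Answer: a_1(3858) = 57
Key observation: The state at step 36, [57, 57, 57, 57, 57], reappears at step 38: the system is in a cycle of period 2 from step 36 on.  Therefore the state at step 3858 equals the state at step 36 + ((3858 - 36) mod 2) = 36, which is [57, 57, 57, 57, 57].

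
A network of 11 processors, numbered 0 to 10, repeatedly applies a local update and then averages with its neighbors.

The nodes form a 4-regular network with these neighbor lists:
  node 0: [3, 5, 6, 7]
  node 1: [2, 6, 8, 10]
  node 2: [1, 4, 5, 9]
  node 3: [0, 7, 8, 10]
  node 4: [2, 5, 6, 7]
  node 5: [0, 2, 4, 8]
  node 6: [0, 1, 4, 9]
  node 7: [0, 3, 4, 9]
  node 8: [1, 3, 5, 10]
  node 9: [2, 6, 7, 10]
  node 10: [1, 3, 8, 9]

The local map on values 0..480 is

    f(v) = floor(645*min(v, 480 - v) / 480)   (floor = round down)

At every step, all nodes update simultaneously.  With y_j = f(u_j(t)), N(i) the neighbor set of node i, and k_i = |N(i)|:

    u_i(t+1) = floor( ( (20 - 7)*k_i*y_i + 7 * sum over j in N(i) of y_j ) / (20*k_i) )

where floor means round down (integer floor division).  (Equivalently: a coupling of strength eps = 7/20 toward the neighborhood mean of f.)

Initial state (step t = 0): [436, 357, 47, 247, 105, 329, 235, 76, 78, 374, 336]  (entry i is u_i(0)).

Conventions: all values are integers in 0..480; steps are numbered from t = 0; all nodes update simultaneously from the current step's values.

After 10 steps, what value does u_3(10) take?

Answer: u_3(10) = 276

Derivation:
t=0: [436, 357, 47, 247, 105, 329, 235, 76, 78, 374, 336]
t=1: [119, 166, 97, 243, 151, 163, 249, 123, 143, 151, 188]
t=2: [191, 222, 158, 273, 203, 202, 270, 184, 213, 206, 245]
t=3: [260, 289, 235, 277, 265, 265, 279, 255, 287, 271, 304]
t=4: [290, 260, 302, 272, 290, 288, 273, 295, 260, 280, 246]
t=5: [258, 290, 249, 278, 255, 259, 274, 253, 292, 268, 303]
t=6: [294, 259, 300, 271, 300, 294, 279, 299, 256, 283, 246]
t=7: [253, 290, 248, 278, 244, 252, 267, 248, 295, 265, 303]
t=8: [300, 260, 304, 272, 312, 302, 287, 305, 254, 287, 246]
t=9: [245, 289, 242, 276, 231, 243, 257, 240, 295, 259, 303]
t=10: [310, 262, 310, 276, 311, 311, 297, 313, 256, 295, 248]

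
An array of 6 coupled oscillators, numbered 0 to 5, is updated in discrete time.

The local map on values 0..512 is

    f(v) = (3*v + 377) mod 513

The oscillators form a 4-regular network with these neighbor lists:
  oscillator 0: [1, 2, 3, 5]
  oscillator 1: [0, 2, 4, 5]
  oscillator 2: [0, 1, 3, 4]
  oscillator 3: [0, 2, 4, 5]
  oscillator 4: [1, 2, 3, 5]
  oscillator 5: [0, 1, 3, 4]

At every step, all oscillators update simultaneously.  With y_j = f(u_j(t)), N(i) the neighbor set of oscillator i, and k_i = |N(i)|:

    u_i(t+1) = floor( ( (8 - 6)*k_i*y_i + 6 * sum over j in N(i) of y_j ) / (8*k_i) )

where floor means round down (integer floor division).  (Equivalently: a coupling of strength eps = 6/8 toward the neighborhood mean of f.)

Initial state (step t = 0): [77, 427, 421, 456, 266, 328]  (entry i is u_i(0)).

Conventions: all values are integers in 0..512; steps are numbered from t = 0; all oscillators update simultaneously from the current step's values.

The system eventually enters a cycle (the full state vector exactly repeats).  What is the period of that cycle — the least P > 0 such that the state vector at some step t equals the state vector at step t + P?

Simulating step by step:
t=0: [77, 427, 421, 456, 266, 328]
t=1: [166, 157, 131, 179, 179, 190]
t=2: [358, 356, 345, 372, 367, 389]
t=3: [345, 342, 427, 354, 352, 331]
t=4: [331, 329, 326, 338, 336, 382]
t=5: [372, 371, 345, 377, 376, 387]
t=6: [462, 461, 451, 466, 465, 482]
t=7: [230, 230, 219, 233, 233, 242]
t=8: [43, 43, 36, 45, 45, 53]
t=9: [412, 412, 503, 414, 414, 387]
t=10: [208, 208, 144, 209, 209, 185]
t=11: [439, 439, 441, 440, 440, 471]
t=12: [174, 174, 157, 175, 175, 180]
t=13: [380, 380, 374, 381, 381, 391]
t=14: [398, 398, 487, 398, 398, 372]
t=15: [163, 163, 98, 163, 163, 140]
t=16: [303, 303, 304, 303, 303, 335]
t=17: [278, 278, 260, 278, 278, 284]
t=18: [178, 178, 171, 178, 178, 189]
t=19: [400, 400, 392, 400, 400, 406]
t=20: [36, 36, 32, 36, 36, 42]
t=21: [486, 486, 482, 486, 486, 489]
t=22: [295, 295, 293, 295, 295, 298]
t=23: [236, 236, 234, 236, 236, 238]
t=24: [59, 59, 57, 59, 59, 60]
t=25: [40, 40, 39, 40, 40, 41]
t=26: [497, 497, 496, 497, 497, 497]
t=27: [328, 328, 328, 328, 328, 329]
t=28: [335, 335, 335, 335, 335, 335]
t=29: [356, 356, 356, 356, 356, 356]
t=30: [419, 419, 419, 419, 419, 419]
t=31: [95, 95, 95, 95, 95, 95]
t=32: [149, 149, 149, 149, 149, 149]
t=33: [311, 311, 311, 311, 311, 311]
t=34: [284, 284, 284, 284, 284, 284]
t=35: [203, 203, 203, 203, 203, 203]
t=36: [473, 473, 473, 473, 473, 473]
t=37: [257, 257, 257, 257, 257, 257]
t=38: [122, 122, 122, 122, 122, 122]
t=39: [230, 230, 230, 230, 230, 230]
t=40: [41, 41, 41, 41, 41, 41]
t=41: [500, 500, 500, 500, 500, 500]
t=42: [338, 338, 338, 338, 338, 338]
t=43: [365, 365, 365, 365, 365, 365]
t=44: [446, 446, 446, 446, 446, 446]
t=45: [176, 176, 176, 176, 176, 176]
t=46: [392, 392, 392, 392, 392, 392]
t=47: [14, 14, 14, 14, 14, 14]
t=48: [419, 419, 419, 419, 419, 419]

Answer: 18
Key observation: The state at step 30, [419, 419, 419, 419, 419, 419], reappears at step 48 — and no state repeats earlier — so the cycle the system enters has period 18.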